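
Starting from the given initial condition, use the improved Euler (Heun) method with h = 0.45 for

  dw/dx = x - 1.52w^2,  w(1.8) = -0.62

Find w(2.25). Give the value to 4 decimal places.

0.1580

Heun: k1 = f(x_n, w_n); k2 = f(x_n + h, w_n + h·k1); w_{n+1} = w_n + (h/2)·(k1 + k2).
x=1.800000, w=-0.620000:
  k1 = f(1.800000, -0.620000) = 1.215712
  k2 = f(2.250000, -0.072930) = 2.241916
  w ← -0.620000 + (0.45/2)·(1.215712 + 2.241916) = 0.157966
w(2.25) ≈ 0.1580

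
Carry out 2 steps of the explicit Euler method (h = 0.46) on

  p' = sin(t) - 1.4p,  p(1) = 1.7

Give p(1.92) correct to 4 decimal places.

Euler: p_{n+1} = p_n + h·f(t_n, p_n).
t=1.000000, p=1.700000: f=-1.538529 → p ← 1.700000 + 0.46·(-1.538529) = 0.992277
t=1.460000, p=0.992277: f=-0.395319 → p ← 0.992277 + 0.46·(-0.395319) = 0.810430
p(1.92) ≈ 0.8104

0.8104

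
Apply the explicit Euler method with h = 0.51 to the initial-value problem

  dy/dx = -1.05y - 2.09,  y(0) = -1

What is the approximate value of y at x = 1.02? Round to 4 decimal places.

Euler: y_{n+1} = y_n + h·f(x_n, y_n).
x=0.000000, y=-1.000000: f=-1.040000 → y ← -1.000000 + 0.51·(-1.040000) = -1.530400
x=0.510000, y=-1.530400: f=-0.483080 → y ← -1.530400 + 0.51·(-0.483080) = -1.776771
y(1.02) ≈ -1.7768

-1.7768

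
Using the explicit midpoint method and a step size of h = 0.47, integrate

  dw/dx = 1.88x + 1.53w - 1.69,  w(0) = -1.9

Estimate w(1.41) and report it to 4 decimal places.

Midpoint: k1 = f(x_n, w_n); k2 = f(x_n + h/2, w_n + (h/2)·k1); w_{n+1} = w_n + h·k2.
x=0.000000, w=-1.900000:
  k1 = f(0.000000, -1.900000) = -4.597000
  k2 = f(0.235000, -2.980295) = -5.808051
  w ← -1.900000 + 0.47·(-5.808051) = -4.629784
x=0.470000, w=-4.629784:
  k1 = f(0.470000, -4.629784) = -7.889970
  k2 = f(0.705000, -6.483927) = -10.285008
  w ← -4.629784 + 0.47·(-10.285008) = -9.463738
x=0.940000, w=-9.463738:
  k1 = f(0.940000, -9.463738) = -14.402319
  k2 = f(1.175000, -12.848283) = -19.138873
  w ← -9.463738 + 0.47·(-19.138873) = -18.459008
w(1.41) ≈ -18.4590

-18.4590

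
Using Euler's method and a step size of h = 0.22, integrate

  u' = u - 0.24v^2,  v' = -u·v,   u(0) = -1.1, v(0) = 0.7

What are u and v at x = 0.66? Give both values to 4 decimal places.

-2.1522, 1.5562

Euler on (u,v): u_{n+1} = u_n + h·u', v_{n+1} = v_n + h·v'.
0.000000: (-1.100000, 0.700000); f=(-1.217600, 0.770000) → (-1.367872, 0.869400)
0.220000: (-1.367872, 0.869400); f=(-1.549278, 1.189228) → (-1.708713, 1.131030)
0.440000: (-1.708713, 1.131030); f=(-2.015728, 1.932606) → (-2.152173, 1.556203)
(u(0.66), v(0.66)) ≈ (-2.1522, 1.5562)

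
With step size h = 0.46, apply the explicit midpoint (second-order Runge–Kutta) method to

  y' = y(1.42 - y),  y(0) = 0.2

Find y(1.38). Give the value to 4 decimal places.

Midpoint: k1 = f(x_n, y_n); k2 = f(x_n + h/2, y_n + (h/2)·k1); y_{n+1} = y_n + h·k2.
x=0.000000, y=0.200000:
  k1 = f(0.000000, 0.200000) = 0.244000
  k2 = f(0.230000, 0.256120) = 0.298093
  y ← 0.200000 + 0.46·0.298093 = 0.337123
x=0.460000, y=0.337123:
  k1 = f(0.460000, 0.337123) = 0.365063
  k2 = f(0.690000, 0.421087) = 0.420629
  y ← 0.337123 + 0.46·0.420629 = 0.530612
x=0.920000, y=0.530612:
  k1 = f(0.920000, 0.530612) = 0.471920
  k2 = f(1.150000, 0.639154) = 0.499081
  y ← 0.530612 + 0.46·0.499081 = 0.760189
y(1.38) ≈ 0.7602

0.7602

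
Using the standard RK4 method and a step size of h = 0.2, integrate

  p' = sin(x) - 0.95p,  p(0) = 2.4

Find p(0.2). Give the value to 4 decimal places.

RK4: k1 = f(x_n, p_n); k2 = f(x_n + h/2, p_n + (h/2)·k1); k3 = f(x_n + h/2, p_n + (h/2)·k2); k4 = f(x_n + h, p_n + h·k3); p_{n+1} = p_n + (h/6)·(k1 + 2k2 + 2k3 + k4).
x=0.000000, p=2.400000:
  k1 = f(0.000000, 2.400000) = -2.280000
  k2 = f(0.100000, 2.172000) = -1.963567
  k3 = f(0.100000, 2.203643) = -1.993628
  k4 = f(0.200000, 2.001274) = -1.702541
  p ← 2.400000 + (0.2/6)·(k1 + 2k2 + 2k3 + k4) = 2.003436
p(0.2) ≈ 2.0034

2.0034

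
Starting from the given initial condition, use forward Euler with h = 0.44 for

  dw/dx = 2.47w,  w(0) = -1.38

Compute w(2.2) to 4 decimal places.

Euler: w_{n+1} = w_n + h·f(x_n, w_n).
x=0.000000, w=-1.380000: f=-3.408600 → w ← -1.380000 + 0.44·(-3.408600) = -2.879784
x=0.440000, w=-2.879784: f=-7.113066 → w ← -2.879784 + 0.44·(-7.113066) = -6.009533
x=0.880000, w=-6.009533: f=-14.843547 → w ← -6.009533 + 0.44·(-14.843547) = -12.540694
x=1.320000, w=-12.540694: f=-30.975514 → w ← -12.540694 + 0.44·(-30.975514) = -26.169920
x=1.760000, w=-26.169920: f=-64.639703 → w ← -26.169920 + 0.44·(-64.639703) = -54.611390
w(2.2) ≈ -54.6114

-54.6114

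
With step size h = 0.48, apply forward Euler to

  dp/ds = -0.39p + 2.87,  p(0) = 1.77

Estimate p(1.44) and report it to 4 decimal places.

4.3579

Euler: p_{n+1} = p_n + h·f(s_n, p_n).
s=0.000000, p=1.770000: f=2.179700 → p ← 1.770000 + 0.48·2.179700 = 2.816256
s=0.480000, p=2.816256: f=1.771660 → p ← 2.816256 + 0.48·1.771660 = 3.666653
s=0.960000, p=3.666653: f=1.440005 → p ← 3.666653 + 0.48·1.440005 = 4.357855
p(1.44) ≈ 4.3579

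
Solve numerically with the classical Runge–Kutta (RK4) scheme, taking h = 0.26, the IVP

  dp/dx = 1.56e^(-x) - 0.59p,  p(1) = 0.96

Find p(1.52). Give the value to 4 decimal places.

0.9041

RK4: k1 = f(x_n, p_n); k2 = f(x_n + h/2, p_n + (h/2)·k1); k3 = f(x_n + h/2, p_n + (h/2)·k2); k4 = f(x_n + h, p_n + h·k3); p_{n+1} = p_n + (h/6)·(k1 + 2k2 + 2k3 + k4).
x=1.000000, p=0.960000:
  k1 = f(1.000000, 0.960000) = 0.007492
  k2 = f(1.130000, 0.960974) = -0.063043
  k3 = f(1.130000, 0.951804) = -0.057633
  k4 = f(1.260000, 0.945015) = -0.115059
  p ← 0.960000 + (0.26/6)·(k1 + 2k2 + 2k3 + k4) = 0.944880
x=1.260000, p=0.944880:
  k1 = f(1.260000, 0.944880) = -0.114979
  k2 = f(1.390000, 0.929933) = -0.160103
  k3 = f(1.390000, 0.924067) = -0.156642
  k4 = f(1.520000, 0.904153) = -0.192260
  p ← 0.944880 + (0.26/6)·(k1 + 2k2 + 2k3 + k4) = 0.904115
p(1.52) ≈ 0.9041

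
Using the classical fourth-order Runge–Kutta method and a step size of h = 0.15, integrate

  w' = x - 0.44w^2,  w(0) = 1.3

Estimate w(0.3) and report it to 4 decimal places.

1.1503

RK4: k1 = f(x_n, w_n); k2 = f(x_n + h/2, w_n + (h/2)·k1); k3 = f(x_n + h/2, w_n + (h/2)·k2); k4 = f(x_n + h, w_n + h·k3); w_{n+1} = w_n + (h/6)·(k1 + 2k2 + 2k3 + k4).
x=0.000000, w=1.300000:
  k1 = f(0.000000, 1.300000) = -0.743600
  k2 = f(0.075000, 1.244230) = -0.606168
  k3 = f(0.075000, 1.254537) = -0.617500
  k4 = f(0.150000, 1.207375) = -0.491412
  w ← 1.300000 + (0.15/6)·(k1 + 2k2 + 2k3 + k4) = 1.207941
x=0.150000, w=1.207941:
  k1 = f(0.150000, 1.207941) = -0.492014
  k2 = f(0.225000, 1.171040) = -0.378388
  k3 = f(0.225000, 1.179562) = -0.387202
  k4 = f(0.300000, 1.149861) = -0.281759
  w ← 1.207941 + (0.15/6)·(k1 + 2k2 + 2k3 + k4) = 1.150318
w(0.3) ≈ 1.1503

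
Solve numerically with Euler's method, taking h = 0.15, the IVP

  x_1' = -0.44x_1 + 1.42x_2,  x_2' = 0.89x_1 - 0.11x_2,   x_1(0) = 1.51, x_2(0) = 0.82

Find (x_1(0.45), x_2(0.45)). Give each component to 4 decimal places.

1.8395, 1.4095

Euler on (x_1,x_2): x_1_{n+1} = x_1_n + h·x_1', x_2_{n+1} = x_2_n + h·x_2'.
0.000000: (1.510000, 0.820000); f=(0.500000, 1.253700) → (1.585000, 1.008055)
0.150000: (1.585000, 1.008055); f=(0.734038, 1.299764) → (1.695106, 1.203020)
0.300000: (1.695106, 1.203020); f=(0.962441, 1.376312) → (1.839472, 1.409466)
(x_1(0.45), x_2(0.45)) ≈ (1.8395, 1.4095)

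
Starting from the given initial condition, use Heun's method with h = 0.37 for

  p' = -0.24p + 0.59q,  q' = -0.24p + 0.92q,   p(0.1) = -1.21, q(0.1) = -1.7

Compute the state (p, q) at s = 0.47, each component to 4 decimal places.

Heun on (p,q): k1 = f(s_n, state_n); k2 = f(s_n + h, state_n + h·k1); state_{n+1} = state_n + (h/2)·(k1 + k2).
0.100000: (-1.210000, -1.700000)
  k1 = (-0.712600, -1.273600)
  predictor → (-1.473662, -2.171232)
  k2 = (-0.927348, -1.643855)
  → (-1.513390, -2.239729)
(p(0.47), q(0.47)) ≈ (-1.5134, -2.2397)

-1.5134, -2.2397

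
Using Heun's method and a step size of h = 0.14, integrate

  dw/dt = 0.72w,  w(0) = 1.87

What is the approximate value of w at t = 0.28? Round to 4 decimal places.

2.2870

Heun: k1 = f(t_n, w_n); k2 = f(t_n + h, w_n + h·k1); w_{n+1} = w_n + (h/2)·(k1 + k2).
t=0.000000, w=1.870000:
  k1 = f(0.000000, 1.870000) = 1.346400
  k2 = f(0.140000, 2.058496) = 1.482117
  w ← 1.870000 + (0.14/2)·(1.346400 + 1.482117) = 2.067996
t=0.140000, w=2.067996:
  k1 = f(0.140000, 2.067996) = 1.488957
  k2 = f(0.280000, 2.276450) = 1.639044
  w ← 2.067996 + (0.14/2)·(1.488957 + 1.639044) = 2.286956
w(0.28) ≈ 2.2870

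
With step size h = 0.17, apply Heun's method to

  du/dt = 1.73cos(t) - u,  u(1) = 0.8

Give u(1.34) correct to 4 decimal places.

Heun: k1 = f(t_n, u_n); k2 = f(t_n + h, u_n + h·k1); u_{n+1} = u_n + (h/2)·(k1 + k2).
t=1.000000, u=0.800000:
  k1 = f(1.000000, 0.800000) = 0.134723
  k2 = f(1.170000, 0.822903) = -0.147940
  u ← 0.800000 + (0.17/2)·(0.134723 + (-0.147940)) = 0.798877
t=1.170000, u=0.798877:
  k1 = f(1.170000, 0.798877) = -0.123914
  k2 = f(1.340000, 0.777811) = -0.382069
  u ← 0.798877 + (0.17/2)·(-0.123914 + (-0.382069)) = 0.755868
u(1.34) ≈ 0.7559

0.7559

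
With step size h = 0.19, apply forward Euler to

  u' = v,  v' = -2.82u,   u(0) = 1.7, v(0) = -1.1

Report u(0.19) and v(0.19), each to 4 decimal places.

1.4910, -2.0109

Euler on (u,v): u_{n+1} = u_n + h·u', v_{n+1} = v_n + h·v'.
0.000000: (1.700000, -1.100000); f=(-1.100000, -4.794000) → (1.491000, -2.010860)
(u(0.19), v(0.19)) ≈ (1.4910, -2.0109)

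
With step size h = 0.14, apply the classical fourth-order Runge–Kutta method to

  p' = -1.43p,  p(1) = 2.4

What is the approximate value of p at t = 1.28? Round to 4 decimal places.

RK4: k1 = f(t_n, p_n); k2 = f(t_n + h/2, p_n + (h/2)·k1); k3 = f(t_n + h/2, p_n + (h/2)·k2); k4 = f(t_n + h, p_n + h·k3); p_{n+1} = p_n + (h/6)·(k1 + 2k2 + 2k3 + k4).
t=1.000000, p=2.400000:
  k1 = f(1.000000, 2.400000) = -3.432000
  k2 = f(1.070000, 2.159760) = -3.088457
  k3 = f(1.070000, 2.183808) = -3.122845
  k4 = f(1.140000, 1.962802) = -2.806806
  p ← 2.400000 + (0.14/6)·(k1 + 2k2 + 2k3 + k4) = 1.964567
t=1.140000, p=1.964567:
  k1 = f(1.140000, 1.964567) = -2.809331
  k2 = f(1.210000, 1.767914) = -2.528117
  k3 = f(1.210000, 1.787599) = -2.556266
  k4 = f(1.280000, 1.606690) = -2.297566
  p ← 1.964567 + (0.14/6)·(k1 + 2k2 + 2k3 + k4) = 1.608135
p(1.28) ≈ 1.6081

1.6081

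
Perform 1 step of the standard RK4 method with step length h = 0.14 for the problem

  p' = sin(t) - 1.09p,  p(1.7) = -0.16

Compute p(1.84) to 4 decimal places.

RK4: k1 = f(t_n, p_n); k2 = f(t_n + h/2, p_n + (h/2)·k1); k3 = f(t_n + h/2, p_n + (h/2)·k2); k4 = f(t_n + h, p_n + h·k3); p_{n+1} = p_n + (h/6)·(k1 + 2k2 + 2k3 + k4).
t=1.700000, p=-0.160000:
  k1 = f(1.700000, -0.160000) = 1.166065
  k2 = f(1.770000, -0.078375) = 1.065654
  k3 = f(1.770000, -0.085404) = 1.073315
  k4 = f(1.840000, -0.009736) = 0.974595
  p ← -0.160000 + (0.14/6)·(k1 + 2k2 + 2k3 + k4) = -0.010233
p(1.84) ≈ -0.0102

-0.0102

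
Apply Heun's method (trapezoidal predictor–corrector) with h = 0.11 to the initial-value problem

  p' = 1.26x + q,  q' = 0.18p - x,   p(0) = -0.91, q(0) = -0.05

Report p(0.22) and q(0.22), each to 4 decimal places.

Heun on (p,q): k1 = f(x_n, state_n); k2 = f(x_n + h, state_n + h·k1); state_{n+1} = state_n + (h/2)·(k1 + k2).
0.000000: (-0.910000, -0.050000)
  k1 = (-0.050000, -0.163800)
  predictor → (-0.915500, -0.068018)
  k2 = (0.070582, -0.274790)
  → (-0.908868, -0.074122)
0.110000: (-0.908868, -0.074122)
  k1 = (0.064478, -0.273596)
  predictor → (-0.901775, -0.104218)
  k2 = (0.172982, -0.382320)
  → (-0.895808, -0.110198)
(p(0.22), q(0.22)) ≈ (-0.8958, -0.1102)

-0.8958, -0.1102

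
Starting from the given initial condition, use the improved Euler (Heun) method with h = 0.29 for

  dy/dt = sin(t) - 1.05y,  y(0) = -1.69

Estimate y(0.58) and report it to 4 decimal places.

-0.7910

Heun: k1 = f(t_n, y_n); k2 = f(t_n + h, y_n + h·k1); y_{n+1} = y_n + (h/2)·(k1 + k2).
t=0.000000, y=-1.690000:
  k1 = f(0.000000, -1.690000) = 1.774500
  k2 = f(0.290000, -1.175395) = 1.520117
  y ← -1.690000 + (0.29/2)·(1.774500 + 1.520117) = -1.212281
t=0.290000, y=-1.212281:
  k1 = f(0.290000, -1.212281) = 1.558847
  k2 = f(0.580000, -0.760215) = 1.346250
  y ← -1.212281 + (0.29/2)·(1.558847 + 1.346250) = -0.791042
y(0.58) ≈ -0.7910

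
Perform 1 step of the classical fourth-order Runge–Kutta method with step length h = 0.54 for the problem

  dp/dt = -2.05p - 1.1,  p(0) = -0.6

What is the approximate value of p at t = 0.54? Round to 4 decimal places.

-0.5583

RK4: k1 = f(t_n, p_n); k2 = f(t_n + h/2, p_n + (h/2)·k1); k3 = f(t_n + h/2, p_n + (h/2)·k2); k4 = f(t_n + h, p_n + h·k3); p_{n+1} = p_n + (h/6)·(k1 + 2k2 + 2k3 + k4).
t=0.000000, p=-0.600000:
  k1 = f(0.000000, -0.600000) = 0.130000
  k2 = f(0.270000, -0.564900) = 0.058045
  k3 = f(0.270000, -0.584328) = 0.097872
  k4 = f(0.540000, -0.547149) = 0.021656
  p ← -0.600000 + (0.54/6)·(k1 + 2k2 + 2k3 + k4) = -0.558286
p(0.54) ≈ -0.5583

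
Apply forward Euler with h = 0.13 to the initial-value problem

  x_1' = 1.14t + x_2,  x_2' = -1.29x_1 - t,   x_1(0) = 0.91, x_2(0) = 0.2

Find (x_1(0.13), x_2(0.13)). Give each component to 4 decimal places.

0.9360, 0.0474

Euler on (x_1,x_2): x_1_{n+1} = x_1_n + h·x_1', x_2_{n+1} = x_2_n + h·x_2'.
0.000000: (0.910000, 0.200000); f=(0.200000, -1.173900) → (0.936000, 0.047393)
(x_1(0.13), x_2(0.13)) ≈ (0.9360, 0.0474)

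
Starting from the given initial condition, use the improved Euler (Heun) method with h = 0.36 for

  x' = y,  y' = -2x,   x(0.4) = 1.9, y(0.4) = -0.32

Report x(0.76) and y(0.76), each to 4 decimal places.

1.5386, -1.6465

Heun on (x,y): k1 = f(t_n, state_n); k2 = f(t_n + h, state_n + h·k1); state_{n+1} = state_n + (h/2)·(k1 + k2).
0.400000: (1.900000, -0.320000)
  k1 = (-0.320000, -3.800000)
  predictor → (1.784800, -1.688000)
  k2 = (-1.688000, -3.569600)
  → (1.538560, -1.646528)
(x(0.76), y(0.76)) ≈ (1.5386, -1.6465)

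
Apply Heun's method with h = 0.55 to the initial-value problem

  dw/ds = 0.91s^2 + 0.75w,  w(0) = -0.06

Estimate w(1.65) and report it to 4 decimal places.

1.6909

Heun: k1 = f(s_n, w_n); k2 = f(s_n + h, w_n + h·k1); w_{n+1} = w_n + (h/2)·(k1 + k2).
s=0.000000, w=-0.060000:
  k1 = f(0.000000, -0.060000) = -0.045000
  k2 = f(0.550000, -0.084750) = 0.211713
  w ← -0.060000 + (0.55/2)·(-0.045000 + 0.211713) = -0.014154
s=0.550000, w=-0.014154:
  k1 = f(0.550000, -0.014154) = 0.264659
  k2 = f(1.100000, 0.131409) = 1.199656
  w ← -0.014154 + (0.55/2)·(0.264659 + 1.199656) = 0.388533
s=1.100000, w=0.388533:
  k1 = f(1.100000, 0.388533) = 1.392500
  k2 = f(1.650000, 1.154408) = 3.343281
  w ← 0.388533 + (0.55/2)·(1.392500 + 3.343281) = 1.690872
w(1.65) ≈ 1.6909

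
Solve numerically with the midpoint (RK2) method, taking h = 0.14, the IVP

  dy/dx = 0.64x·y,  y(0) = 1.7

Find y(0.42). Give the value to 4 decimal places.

Midpoint: k1 = f(x_n, y_n); k2 = f(x_n + h/2, y_n + (h/2)·k1); y_{n+1} = y_n + h·k2.
x=0.000000, y=1.700000:
  k1 = f(0.000000, 1.700000) = 0.000000
  k2 = f(0.070000, 1.700000) = 0.076160
  y ← 1.700000 + 0.14·0.076160 = 1.710662
x=0.140000, y=1.710662:
  k1 = f(0.140000, 1.710662) = 0.153275
  k2 = f(0.210000, 1.721392) = 0.231355
  y ← 1.710662 + 0.14·0.231355 = 1.743052
x=0.280000, y=1.743052:
  k1 = f(0.280000, 1.743052) = 0.312355
  k2 = f(0.350000, 1.764917) = 0.395341
  y ← 1.743052 + 0.14·0.395341 = 1.798400
y(0.42) ≈ 1.7984

1.7984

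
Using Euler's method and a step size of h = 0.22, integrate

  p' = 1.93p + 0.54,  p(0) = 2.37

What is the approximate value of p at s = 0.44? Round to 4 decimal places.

5.0979

Euler: p_{n+1} = p_n + h·f(s_n, p_n).
s=0.000000, p=2.370000: f=5.114100 → p ← 2.370000 + 0.22·5.114100 = 3.495102
s=0.220000, p=3.495102: f=7.285547 → p ← 3.495102 + 0.22·7.285547 = 5.097922
p(0.44) ≈ 5.0979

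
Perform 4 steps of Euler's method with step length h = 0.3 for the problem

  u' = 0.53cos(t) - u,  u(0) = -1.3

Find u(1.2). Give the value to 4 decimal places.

0.0075

Euler: u_{n+1} = u_n + h·f(t_n, u_n).
t=0.000000, u=-1.300000: f=1.830000 → u ← -1.300000 + 0.3·1.830000 = -0.751000
t=0.300000, u=-0.751000: f=1.257328 → u ← -0.751000 + 0.3·1.257328 = -0.373801
t=0.600000, u=-0.373801: f=0.811229 → u ← -0.373801 + 0.3·0.811229 = -0.130433
t=0.900000, u=-0.130433: f=0.459886 → u ← -0.130433 + 0.3·0.459886 = 0.007533
u(1.2) ≈ 0.0075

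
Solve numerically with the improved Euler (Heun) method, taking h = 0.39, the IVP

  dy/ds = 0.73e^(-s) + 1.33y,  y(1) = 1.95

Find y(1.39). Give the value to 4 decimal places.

3.3388

Heun: k1 = f(s_n, y_n); k2 = f(s_n + h, y_n + h·k1); y_{n+1} = y_n + (h/2)·(k1 + k2).
s=1.000000, y=1.950000:
  k1 = f(1.000000, 1.950000) = 2.862052
  k2 = f(1.390000, 3.066200) = 4.259871
  y ← 1.950000 + (0.39/2)·(2.862052 + 4.259871) = 3.338775
y(1.39) ≈ 3.3388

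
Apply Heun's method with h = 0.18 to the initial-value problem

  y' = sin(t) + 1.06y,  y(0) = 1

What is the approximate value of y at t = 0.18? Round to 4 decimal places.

Heun: k1 = f(t_n, y_n); k2 = f(t_n + h, y_n + h·k1); y_{n+1} = y_n + (h/2)·(k1 + k2).
t=0.000000, y=1.000000:
  k1 = f(0.000000, 1.000000) = 1.060000
  k2 = f(0.180000, 1.190800) = 1.441278
  y ← 1.000000 + (0.18/2)·(1.060000 + 1.441278) = 1.225115
y(0.18) ≈ 1.2251

1.2251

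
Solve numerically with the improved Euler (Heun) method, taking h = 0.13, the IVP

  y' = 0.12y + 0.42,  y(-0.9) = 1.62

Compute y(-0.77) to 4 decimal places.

Heun: k1 = f(s_n, y_n); k2 = f(s_n + h, y_n + h·k1); y_{n+1} = y_n + (h/2)·(k1 + k2).
s=-0.900000, y=1.620000:
  k1 = f(-0.900000, 1.620000) = 0.614400
  k2 = f(-0.770000, 1.699872) = 0.623985
  y ← 1.620000 + (0.13/2)·(0.614400 + 0.623985) = 1.700495
y(-0.77) ≈ 1.7005

1.7005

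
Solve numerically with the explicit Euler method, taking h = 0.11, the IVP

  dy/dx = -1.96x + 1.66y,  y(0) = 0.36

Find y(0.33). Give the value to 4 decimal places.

Euler: y_{n+1} = y_n + h·f(x_n, y_n).
x=0.000000, y=0.360000: f=0.597600 → y ← 0.360000 + 0.11·0.597600 = 0.425736
x=0.110000, y=0.425736: f=0.491122 → y ← 0.425736 + 0.11·0.491122 = 0.479759
x=0.220000, y=0.479759: f=0.365201 → y ← 0.479759 + 0.11·0.365201 = 0.519931
y(0.33) ≈ 0.5199

0.5199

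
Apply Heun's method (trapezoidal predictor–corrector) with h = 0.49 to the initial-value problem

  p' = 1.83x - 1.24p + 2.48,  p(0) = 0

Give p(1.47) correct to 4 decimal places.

Heun: k1 = f(x_n, p_n); k2 = f(x_n + h, p_n + h·k1); p_{n+1} = p_n + (h/2)·(k1 + k2).
x=0.000000, p=0.000000:
  k1 = f(0.000000, 0.000000) = 2.480000
  k2 = f(0.490000, 1.215200) = 1.869852
  p ← 0.000000 + (0.49/2)·(2.480000 + 1.869852) = 1.065714
x=0.490000, p=1.065714:
  k1 = f(0.490000, 1.065714) = 2.055215
  k2 = f(0.980000, 2.072769) = 1.703166
  p ← 1.065714 + (0.49/2)·(2.055215 + 1.703166) = 1.986517
x=0.980000, p=1.986517:
  k1 = f(0.980000, 1.986517) = 1.810119
  k2 = f(1.470000, 2.873475) = 1.606991
  p ← 1.986517 + (0.49/2)·(1.810119 + 1.606991) = 2.823709
p(1.47) ≈ 2.8237

2.8237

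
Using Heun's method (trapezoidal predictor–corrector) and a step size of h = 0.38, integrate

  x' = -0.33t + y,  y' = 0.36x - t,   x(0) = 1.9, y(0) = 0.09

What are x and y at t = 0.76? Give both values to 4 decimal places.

2.0182, 0.3356

Heun on (x,y): k1 = f(t_n, state_n); k2 = f(t_n + h, state_n + h·k1); state_{n+1} = state_n + (h/2)·(k1 + k2).
0.000000: (1.900000, 0.090000)
  k1 = (0.090000, 0.684000)
  predictor → (1.934200, 0.349920)
  k2 = (0.224520, 0.316312)
  → (1.959759, 0.280059)
0.380000: (1.959759, 0.280059)
  k1 = (0.154659, 0.325513)
  predictor → (2.018529, 0.403754)
  k2 = (0.152954, -0.033329)
  → (2.018205, 0.335574)
(x(0.76), y(0.76)) ≈ (2.0182, 0.3356)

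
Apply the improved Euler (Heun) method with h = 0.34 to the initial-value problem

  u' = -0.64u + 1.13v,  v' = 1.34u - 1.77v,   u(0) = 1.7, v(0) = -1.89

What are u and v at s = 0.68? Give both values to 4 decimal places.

Heun on (u,v): k1 = f(s_n, state_n); k2 = f(s_n + h, state_n + h·k1); state_{n+1} = state_n + (h/2)·(k1 + k2).
0.000000: (1.700000, -1.890000)
  k1 = (-3.223700, 5.623300)
  predictor → (0.603942, 0.021922)
  k2 = (-0.361751, 0.770480)
  → (1.090473, -0.803057)
0.340000: (1.090473, -0.803057)
  k1 = (-1.605358, 2.882646)
  predictor → (0.544652, 0.177042)
  k2 = (-0.148519, 0.416469)
  → (0.792314, -0.242208)
(u(0.68), v(0.68)) ≈ (0.7923, -0.2422)

0.7923, -0.2422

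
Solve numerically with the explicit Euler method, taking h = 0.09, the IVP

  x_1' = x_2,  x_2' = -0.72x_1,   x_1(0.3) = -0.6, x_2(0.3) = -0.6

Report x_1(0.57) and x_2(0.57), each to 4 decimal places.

-0.7512, -0.4731

Euler on (x_1,x_2): x_1_{n+1} = x_1_n + h·x_1', x_2_{n+1} = x_2_n + h·x_2'.
0.300000: (-0.600000, -0.600000); f=(-0.600000, 0.432000) → (-0.654000, -0.561120)
0.390000: (-0.654000, -0.561120); f=(-0.561120, 0.470880) → (-0.704501, -0.518741)
0.480000: (-0.704501, -0.518741); f=(-0.518741, 0.507241) → (-0.751187, -0.473089)
(x_1(0.57), x_2(0.57)) ≈ (-0.7512, -0.4731)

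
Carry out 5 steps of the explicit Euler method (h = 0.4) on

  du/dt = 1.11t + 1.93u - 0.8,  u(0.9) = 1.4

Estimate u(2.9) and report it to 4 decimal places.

Euler: u_{n+1} = u_n + h·f(t_n, u_n).
t=0.900000, u=1.400000: f=2.901000 → u ← 1.400000 + 0.4·2.901000 = 2.560400
t=1.300000, u=2.560400: f=5.584572 → u ← 2.560400 + 0.4·5.584572 = 4.794229
t=1.700000, u=4.794229: f=10.339862 → u ← 4.794229 + 0.4·10.339862 = 8.930173
t=2.100000, u=8.930173: f=18.766235 → u ← 8.930173 + 0.4·18.766235 = 16.436667
t=2.500000, u=16.436667: f=33.697768 → u ← 16.436667 + 0.4·33.697768 = 29.915774
u(2.9) ≈ 29.9158

29.9158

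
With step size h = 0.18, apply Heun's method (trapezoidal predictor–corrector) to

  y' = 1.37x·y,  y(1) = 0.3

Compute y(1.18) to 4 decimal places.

0.3914

Heun: k1 = f(x_n, y_n); k2 = f(x_n + h, y_n + h·k1); y_{n+1} = y_n + (h/2)·(k1 + k2).
x=1.000000, y=0.300000:
  k1 = f(1.000000, 0.300000) = 0.411000
  k2 = f(1.180000, 0.373980) = 0.604576
  y ← 0.300000 + (0.18/2)·(0.411000 + 0.604576) = 0.391402
y(1.18) ≈ 0.3914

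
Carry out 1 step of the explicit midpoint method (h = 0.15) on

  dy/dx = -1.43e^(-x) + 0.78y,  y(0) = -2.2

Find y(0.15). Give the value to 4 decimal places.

-2.6840

Midpoint: k1 = f(x_n, y_n); k2 = f(x_n + h/2, y_n + (h/2)·k1); y_{n+1} = y_n + h·k2.
x=0.000000, y=-2.200000:
  k1 = f(0.000000, -2.200000) = -3.146000
  k2 = f(0.075000, -2.435950) = -3.226714
  y ← -2.200000 + 0.15·(-3.226714) = -2.684007
y(0.15) ≈ -2.6840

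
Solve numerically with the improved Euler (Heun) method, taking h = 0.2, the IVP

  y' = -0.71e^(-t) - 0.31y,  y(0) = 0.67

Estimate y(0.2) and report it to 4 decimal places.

Heun: k1 = f(t_n, y_n); k2 = f(t_n + h, y_n + h·k1); y_{n+1} = y_n + (h/2)·(k1 + k2).
t=0.000000, y=0.670000:
  k1 = f(0.000000, 0.670000) = -0.917700
  k2 = f(0.200000, 0.486460) = -0.732101
  y ← 0.670000 + (0.2/2)·(-0.917700 + (-0.732101)) = 0.505020
y(0.2) ≈ 0.5050

0.5050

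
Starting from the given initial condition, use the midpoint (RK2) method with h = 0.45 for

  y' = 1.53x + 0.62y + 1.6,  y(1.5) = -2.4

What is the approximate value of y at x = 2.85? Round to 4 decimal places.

Midpoint: k1 = f(x_n, y_n); k2 = f(x_n + h/2, y_n + (h/2)·k1); y_{n+1} = y_n + h·k2.
x=1.500000, y=-2.400000:
  k1 = f(1.500000, -2.400000) = 2.407000
  k2 = f(1.725000, -1.858425) = 3.087027
  y ← -2.400000 + 0.45·3.087027 = -1.010838
x=1.950000, y=-1.010838:
  k1 = f(1.950000, -1.010838) = 3.956780
  k2 = f(2.175000, -0.120562) = 4.853001
  y ← -1.010838 + 0.45·4.853001 = 1.173012
x=2.400000, y=1.173012:
  k1 = f(2.400000, 1.173012) = 5.999268
  k2 = f(2.625000, 2.522848) = 7.180416
  y ← 1.173012 + 0.45·7.180416 = 4.404200
y(2.85) ≈ 4.4042

4.4042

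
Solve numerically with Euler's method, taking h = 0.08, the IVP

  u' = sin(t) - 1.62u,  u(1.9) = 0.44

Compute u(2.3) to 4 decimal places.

Euler: u_{n+1} = u_n + h·f(t_n, u_n).
t=1.900000, u=0.440000: f=0.233500 → u ← 0.440000 + 0.08·0.233500 = 0.458680
t=1.980000, u=0.458680: f=0.174376 → u ← 0.458680 + 0.08·0.174376 = 0.472630
t=2.060000, u=0.472630: f=0.117047 → u ← 0.472630 + 0.08·0.117047 = 0.481994
t=2.140000, u=0.481994: f=0.061500 → u ← 0.481994 + 0.08·0.061500 = 0.486914
t=2.220000, u=0.486914: f=0.007765 → u ← 0.486914 + 0.08·0.007765 = 0.487535
u(2.3) ≈ 0.4875

0.4875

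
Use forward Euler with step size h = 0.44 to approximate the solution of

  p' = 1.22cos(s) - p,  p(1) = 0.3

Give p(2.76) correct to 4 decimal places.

Euler: p_{n+1} = p_n + h·f(s_n, p_n).
s=1.000000, p=0.300000: f=0.359169 → p ← 0.300000 + 0.44·0.359169 = 0.458034
s=1.440000, p=0.458034: f=-0.298917 → p ← 0.458034 + 0.44·(-0.298917) = 0.326511
s=1.880000, p=0.326511: f=-0.697757 → p ← 0.326511 + 0.44·(-0.697757) = 0.019498
s=2.320000, p=0.019498: f=-0.850386 → p ← 0.019498 + 0.44·(-0.850386) = -0.354672
p(2.76) ≈ -0.3547

-0.3547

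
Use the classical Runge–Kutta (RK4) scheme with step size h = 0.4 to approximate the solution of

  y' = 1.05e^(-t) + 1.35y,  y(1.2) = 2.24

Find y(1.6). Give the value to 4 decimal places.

RK4: k1 = f(t_n, y_n); k2 = f(t_n + h/2, y_n + (h/2)·k1); k3 = f(t_n + h/2, y_n + (h/2)·k2); k4 = f(t_n + h, y_n + h·k3); y_{n+1} = y_n + (h/6)·(k1 + 2k2 + 2k3 + k4).
t=1.200000, y=2.240000:
  k1 = f(1.200000, 2.240000) = 3.340254
  k2 = f(1.400000, 2.908051) = 4.184795
  k3 = f(1.400000, 3.076959) = 4.412822
  k4 = f(1.600000, 4.005129) = 5.618915
  y ← 2.240000 + (0.4/6)·(k1 + 2k2 + 2k3 + k4) = 3.983627
y(1.6) ≈ 3.9836

3.9836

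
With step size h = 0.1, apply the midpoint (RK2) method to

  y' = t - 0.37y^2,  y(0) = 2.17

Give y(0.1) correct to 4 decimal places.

2.0145

Midpoint: k1 = f(t_n, y_n); k2 = f(t_n + h/2, y_n + (h/2)·k1); y_{n+1} = y_n + h·k2.
t=0.000000, y=2.170000:
  k1 = f(0.000000, 2.170000) = -1.742293
  k2 = f(0.050000, 2.082885) = -1.555212
  y ← 2.170000 + 0.1·(-1.555212) = 2.014479
y(0.1) ≈ 2.0145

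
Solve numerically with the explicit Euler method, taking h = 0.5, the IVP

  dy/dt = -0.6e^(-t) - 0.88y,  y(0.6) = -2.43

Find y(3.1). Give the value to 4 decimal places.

-0.2294

Euler: y_{n+1} = y_n + h·f(t_n, y_n).
t=0.600000, y=-2.430000: f=1.809113 → y ← -2.430000 + 0.5·1.809113 = -1.525443
t=1.100000, y=-1.525443: f=1.142668 → y ← -1.525443 + 0.5·1.142668 = -0.954110
t=1.600000, y=-0.954110: f=0.718479 → y ← -0.954110 + 0.5·0.718479 = -0.594870
t=2.100000, y=-0.594870: f=0.450012 → y ← -0.594870 + 0.5·0.450012 = -0.369864
t=2.600000, y=-0.369864: f=0.280916 → y ← -0.369864 + 0.5·0.280916 = -0.229406
y(3.1) ≈ -0.2294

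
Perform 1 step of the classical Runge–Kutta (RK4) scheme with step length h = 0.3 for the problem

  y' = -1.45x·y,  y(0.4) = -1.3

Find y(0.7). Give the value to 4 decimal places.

RK4: k1 = f(x_n, y_n); k2 = f(x_n + h/2, y_n + (h/2)·k1); k3 = f(x_n + h/2, y_n + (h/2)·k2); k4 = f(x_n + h, y_n + h·k3); y_{n+1} = y_n + (h/6)·(k1 + 2k2 + 2k3 + k4).
x=0.400000, y=-1.300000:
  k1 = f(0.400000, -1.300000) = 0.754000
  k2 = f(0.550000, -1.186900) = 0.946553
  k3 = f(0.550000, -1.158017) = 0.923519
  k4 = f(0.700000, -1.022944) = 1.038289
  y ← -1.300000 + (0.3/6)·(k1 + 2k2 + 2k3 + k4) = -1.023378
y(0.7) ≈ -1.0234

-1.0234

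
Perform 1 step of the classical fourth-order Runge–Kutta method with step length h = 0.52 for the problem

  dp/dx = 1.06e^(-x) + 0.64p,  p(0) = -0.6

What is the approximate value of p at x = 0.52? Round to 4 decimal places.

RK4: k1 = f(x_n, p_n); k2 = f(x_n + h/2, p_n + (h/2)·k1); k3 = f(x_n + h/2, p_n + (h/2)·k2); k4 = f(x_n + h, p_n + h·k3); p_{n+1} = p_n + (h/6)·(k1 + 2k2 + 2k3 + k4).
x=0.000000, p=-0.600000:
  k1 = f(0.000000, -0.600000) = 0.676000
  k2 = f(0.260000, -0.424240) = 0.545801
  k3 = f(0.260000, -0.458092) = 0.524136
  k4 = f(0.520000, -0.327449) = 0.420624
  p ← -0.600000 + (0.52/6)·(k1 + 2k2 + 2k3 + k4) = -0.319503
p(0.52) ≈ -0.3195

-0.3195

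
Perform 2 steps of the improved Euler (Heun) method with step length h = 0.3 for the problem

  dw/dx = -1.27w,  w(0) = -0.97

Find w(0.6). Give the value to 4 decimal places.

-0.4639

Heun: k1 = f(x_n, w_n); k2 = f(x_n + h, w_n + h·k1); w_{n+1} = w_n + (h/2)·(k1 + k2).
x=0.000000, w=-0.970000:
  k1 = f(0.000000, -0.970000) = 1.231900
  k2 = f(0.300000, -0.600430) = 0.762546
  w ← -0.970000 + (0.3/2)·(1.231900 + 0.762546) = -0.670833
x=0.300000, w=-0.670833:
  k1 = f(0.300000, -0.670833) = 0.851958
  k2 = f(0.600000, -0.415246) = 0.527362
  w ← -0.670833 + (0.3/2)·(0.851958 + 0.527362) = -0.463935
w(0.6) ≈ -0.4639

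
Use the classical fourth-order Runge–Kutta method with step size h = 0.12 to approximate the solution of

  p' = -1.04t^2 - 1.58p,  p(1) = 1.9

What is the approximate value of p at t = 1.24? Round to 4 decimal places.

1.0353

RK4: k1 = f(t_n, p_n); k2 = f(t_n + h/2, p_n + (h/2)·k1); k3 = f(t_n + h/2, p_n + (h/2)·k2); k4 = f(t_n + h, p_n + h·k3); p_{n+1} = p_n + (h/6)·(k1 + 2k2 + 2k3 + k4).
t=1.000000, p=1.900000:
  k1 = f(1.000000, 1.900000) = -4.042000
  k2 = f(1.060000, 1.657480) = -3.787362
  k3 = f(1.060000, 1.672758) = -3.811502
  k4 = f(1.120000, 1.442620) = -3.583915
  p ← 1.900000 + (0.12/6)·(k1 + 2k2 + 2k3 + k4) = 1.443527
t=1.120000, p=1.443527:
  k1 = f(1.120000, 1.443527) = -3.585349
  k2 = f(1.180000, 1.228406) = -3.388978
  k3 = f(1.180000, 1.240188) = -3.407594
  k4 = f(1.240000, 1.034616) = -3.233797
  p ← 1.443527 + (0.12/6)·(k1 + 2k2 + 2k3 + k4) = 1.035281
p(1.24) ≈ 1.0353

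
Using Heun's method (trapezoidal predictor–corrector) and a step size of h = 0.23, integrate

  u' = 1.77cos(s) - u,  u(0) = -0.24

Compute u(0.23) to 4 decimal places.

Heun: k1 = f(s_n, u_n); k2 = f(s_n + h, u_n + h·k1); u_{n+1} = u_n + (h/2)·(k1 + k2).
s=0.000000, u=-0.240000:
  k1 = f(0.000000, -0.240000) = 2.010000
  k2 = f(0.230000, 0.222300) = 1.501090
  u ← -0.240000 + (0.23/2)·(2.010000 + 1.501090) = 0.163775
u(0.23) ≈ 0.1638

0.1638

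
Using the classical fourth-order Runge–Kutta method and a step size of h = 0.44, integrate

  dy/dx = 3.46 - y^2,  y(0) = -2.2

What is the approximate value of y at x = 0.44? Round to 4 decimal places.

RK4: k1 = f(x_n, y_n); k2 = f(x_n + h/2, y_n + (h/2)·k1); k3 = f(x_n + h/2, y_n + (h/2)·k2); k4 = f(x_n + h, y_n + h·k3); y_{n+1} = y_n + (h/6)·(k1 + 2k2 + 2k3 + k4).
x=0.000000, y=-2.200000:
  k1 = f(0.000000, -2.200000) = -1.380000
  k2 = f(0.220000, -2.503600) = -2.808013
  k3 = f(0.220000, -2.817763) = -4.479787
  k4 = f(0.440000, -4.171106) = -13.938129
  y ← -2.200000 + (0.44/6)·(k1 + 2k2 + 2k3 + k4) = -4.392207
y(0.44) ≈ -4.3922

-4.3922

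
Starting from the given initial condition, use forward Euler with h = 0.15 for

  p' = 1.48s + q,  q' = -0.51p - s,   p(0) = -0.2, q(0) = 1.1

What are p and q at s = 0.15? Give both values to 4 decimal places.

-0.0350, 1.1153

Euler on (p,q): p_{n+1} = p_n + h·p', q_{n+1} = q_n + h·q'.
0.000000: (-0.200000, 1.100000); f=(1.100000, 0.102000) → (-0.035000, 1.115300)
(p(0.15), q(0.15)) ≈ (-0.0350, 1.1153)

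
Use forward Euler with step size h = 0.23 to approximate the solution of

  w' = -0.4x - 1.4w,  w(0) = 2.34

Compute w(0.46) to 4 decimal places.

Euler: w_{n+1} = w_n + h·f(x_n, w_n).
x=0.000000, w=2.340000: f=-3.276000 → w ← 2.340000 + 0.23·(-3.276000) = 1.586520
x=0.230000, w=1.586520: f=-2.313128 → w ← 1.586520 + 0.23·(-2.313128) = 1.054501
w(0.46) ≈ 1.0545

1.0545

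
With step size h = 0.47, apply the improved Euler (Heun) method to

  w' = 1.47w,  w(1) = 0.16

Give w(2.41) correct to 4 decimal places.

Heun: k1 = f(x_n, w_n); k2 = f(x_n + h, w_n + h·k1); w_{n+1} = w_n + (h/2)·(k1 + k2).
x=1.000000, w=0.160000:
  k1 = f(1.000000, 0.160000) = 0.235200
  k2 = f(1.470000, 0.270544) = 0.397700
  w ← 0.160000 + (0.47/2)·(0.235200 + 0.397700) = 0.308731
x=1.470000, w=0.308731:
  k1 = f(1.470000, 0.308731) = 0.453835
  k2 = f(1.940000, 0.522034) = 0.767390
  w ← 0.308731 + (0.47/2)·(0.453835 + 0.767390) = 0.595719
x=1.940000, w=0.595719:
  k1 = f(1.940000, 0.595719) = 0.875707
  k2 = f(2.410000, 1.007302) = 1.480734
  w ← 0.595719 + (0.47/2)·(0.875707 + 1.480734) = 1.149483
w(2.41) ≈ 1.1495

1.1495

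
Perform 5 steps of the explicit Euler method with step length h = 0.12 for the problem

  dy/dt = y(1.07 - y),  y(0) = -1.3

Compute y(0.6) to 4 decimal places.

-7.8204

Euler: y_{n+1} = y_n + h·f(t_n, y_n).
t=0.000000, y=-1.300000: f=-3.081000 → y ← -1.300000 + 0.12·(-3.081000) = -1.669720
t=0.120000, y=-1.669720: f=-4.574565 → y ← -1.669720 + 0.12·(-4.574565) = -2.218668
t=0.240000, y=-2.218668: f=-7.296462 → y ← -2.218668 + 0.12·(-7.296462) = -3.094243
t=0.360000, y=-3.094243: f=-12.885181 → y ← -3.094243 + 0.12·(-12.885181) = -4.640465
t=0.480000, y=-4.640465: f=-26.499213 → y ← -4.640465 + 0.12·(-26.499213) = -7.820371
y(0.6) ≈ -7.8204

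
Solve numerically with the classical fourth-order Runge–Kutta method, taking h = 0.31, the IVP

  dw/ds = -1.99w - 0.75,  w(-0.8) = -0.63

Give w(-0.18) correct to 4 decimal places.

-0.4508

RK4: k1 = f(s_n, w_n); k2 = f(s_n + h/2, w_n + (h/2)·k1); k3 = f(s_n + h/2, w_n + (h/2)·k2); k4 = f(s_n + h, w_n + h·k3); w_{n+1} = w_n + (h/6)·(k1 + 2k2 + 2k3 + k4).
s=-0.800000, w=-0.630000:
  k1 = f(-0.800000, -0.630000) = 0.503700
  k2 = f(-0.645000, -0.551926) = 0.348334
  k3 = f(-0.645000, -0.576008) = 0.396256
  k4 = f(-0.490000, -0.507160) = 0.259249
  w ← -0.630000 + (0.31/6)·(k1 + 2k2 + 2k3 + k4) = -0.513640
s=-0.490000, w=-0.513640:
  k1 = f(-0.490000, -0.513640) = 0.272144
  k2 = f(-0.335000, -0.471458) = 0.188201
  k3 = f(-0.335000, -0.484469) = 0.214093
  k4 = f(-0.180000, -0.447271) = 0.140070
  w ← -0.513640 + (0.31/6)·(k1 + 2k2 + 2k3 + k4) = -0.450772
w(-0.18) ≈ -0.4508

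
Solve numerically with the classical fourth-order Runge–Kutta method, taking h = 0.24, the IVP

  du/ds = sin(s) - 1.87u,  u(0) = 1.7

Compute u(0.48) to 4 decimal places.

0.7786

RK4: k1 = f(s_n, u_n); k2 = f(s_n + h/2, u_n + (h/2)·k1); k3 = f(s_n + h/2, u_n + (h/2)·k2); k4 = f(s_n + h, u_n + h·k3); u_{n+1} = u_n + (h/6)·(k1 + 2k2 + 2k3 + k4).
s=0.000000, u=1.700000:
  k1 = f(0.000000, 1.700000) = -3.179000
  k2 = f(0.120000, 1.318520) = -2.345920
  k3 = f(0.120000, 1.418490) = -2.532863
  k4 = f(0.240000, 1.092113) = -1.804548
  u ← 1.700000 + (0.24/6)·(k1 + 2k2 + 2k3 + k4) = 1.110355
s=0.240000, u=1.110355:
  k1 = f(0.240000, 1.110355) = -1.838662
  k2 = f(0.360000, 0.889716) = -1.311495
  k3 = f(0.360000, 0.952976) = -1.429791
  k4 = f(0.480000, 0.767206) = -0.972895
  u ← 1.110355 + (0.24/6)·(k1 + 2k2 + 2k3 + k4) = 0.778590
u(0.48) ≈ 0.7786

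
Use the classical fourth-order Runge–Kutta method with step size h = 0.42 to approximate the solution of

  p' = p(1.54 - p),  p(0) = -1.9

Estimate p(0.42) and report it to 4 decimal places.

RK4: k1 = f(s_n, p_n); k2 = f(s_n + h/2, p_n + (h/2)·k1); k3 = f(s_n + h/2, p_n + (h/2)·k2); k4 = f(s_n + h, p_n + h·k3); p_{n+1} = p_n + (h/6)·(k1 + 2k2 + 2k3 + k4).
s=0.000000, p=-1.900000:
  k1 = f(0.000000, -1.900000) = -6.536000
  k2 = f(0.210000, -3.272560) = -15.749391
  k3 = f(0.210000, -5.207372) = -35.136078
  k4 = f(0.420000, -16.657153) = -303.112757
  p ← -1.900000 + (0.42/6)·(k1 + 2k2 + 2k3 + k4) = -30.699379
p(0.42) ≈ -30.6994

-30.6994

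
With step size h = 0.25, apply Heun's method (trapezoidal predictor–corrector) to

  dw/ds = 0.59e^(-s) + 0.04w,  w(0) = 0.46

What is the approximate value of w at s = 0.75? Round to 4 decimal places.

0.7924

Heun: k1 = f(s_n, w_n); k2 = f(s_n + h, w_n + h·k1); w_{n+1} = w_n + (h/2)·(k1 + k2).
s=0.000000, w=0.460000:
  k1 = f(0.000000, 0.460000) = 0.608400
  k2 = f(0.250000, 0.612100) = 0.483976
  w ← 0.460000 + (0.25/2)·(0.608400 + 0.483976) = 0.596547
s=0.250000, w=0.596547:
  k1 = f(0.250000, 0.596547) = 0.483354
  k2 = f(0.500000, 0.717386) = 0.386549
  w ← 0.596547 + (0.25/2)·(0.483354 + 0.386549) = 0.705285
s=0.500000, w=0.705285:
  k1 = f(0.500000, 0.705285) = 0.386064
  k2 = f(0.750000, 0.801801) = 0.310768
  w ← 0.705285 + (0.25/2)·(0.386064 + 0.310768) = 0.792389
w(0.75) ≈ 0.7924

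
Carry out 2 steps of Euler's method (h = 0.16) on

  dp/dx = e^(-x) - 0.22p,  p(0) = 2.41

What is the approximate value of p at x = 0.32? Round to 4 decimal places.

Euler: p_{n+1} = p_n + h·f(x_n, p_n).
x=0.000000, p=2.410000: f=0.469800 → p ← 2.410000 + 0.16·0.469800 = 2.485168
x=0.160000, p=2.485168: f=0.305407 → p ← 2.485168 + 0.16·0.305407 = 2.534033
p(0.32) ≈ 2.5340

2.5340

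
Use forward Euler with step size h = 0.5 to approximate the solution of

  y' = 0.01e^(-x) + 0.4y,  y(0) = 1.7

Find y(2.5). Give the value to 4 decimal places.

Euler: y_{n+1} = y_n + h·f(x_n, y_n).
x=0.000000, y=1.700000: f=0.690000 → y ← 1.700000 + 0.5·0.690000 = 2.045000
x=0.500000, y=2.045000: f=0.824065 → y ← 2.045000 + 0.5·0.824065 = 2.457033
x=1.000000, y=2.457033: f=0.986492 → y ← 2.457033 + 0.5·0.986492 = 2.950279
x=1.500000, y=2.950279: f=1.182343 → y ← 2.950279 + 0.5·1.182343 = 3.541450
x=2.000000, y=3.541450: f=1.417933 → y ← 3.541450 + 0.5·1.417933 = 4.250417
y(2.5) ≈ 4.2504

4.2504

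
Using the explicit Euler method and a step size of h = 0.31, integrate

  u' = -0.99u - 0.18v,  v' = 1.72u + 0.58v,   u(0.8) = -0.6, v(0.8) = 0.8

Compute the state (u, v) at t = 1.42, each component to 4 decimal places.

-0.3540, 0.4906

Euler on (u,v): u_{n+1} = u_n + h·u', v_{n+1} = v_n + h·v'.
0.800000: (-0.600000, 0.800000); f=(0.450000, -0.568000) → (-0.460500, 0.623920)
1.110000: (-0.460500, 0.623920); f=(0.343589, -0.430186) → (-0.353987, 0.490562)
(u(1.42), v(1.42)) ≈ (-0.3540, 0.4906)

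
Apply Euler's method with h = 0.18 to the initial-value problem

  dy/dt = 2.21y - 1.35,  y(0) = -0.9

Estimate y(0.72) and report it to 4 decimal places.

-5.1569

Euler: y_{n+1} = y_n + h·f(t_n, y_n).
t=0.000000, y=-0.900000: f=-3.339000 → y ← -0.900000 + 0.18·(-3.339000) = -1.501020
t=0.180000, y=-1.501020: f=-4.667254 → y ← -1.501020 + 0.18·(-4.667254) = -2.341126
t=0.360000, y=-2.341126: f=-6.523888 → y ← -2.341126 + 0.18·(-6.523888) = -3.515426
t=0.540000, y=-3.515426: f=-9.119091 → y ← -3.515426 + 0.18·(-9.119091) = -5.156862
y(0.72) ≈ -5.1569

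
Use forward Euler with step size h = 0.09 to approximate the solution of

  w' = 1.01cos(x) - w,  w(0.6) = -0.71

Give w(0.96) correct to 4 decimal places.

Euler: w_{n+1} = w_n + h·f(x_n, w_n).
x=0.600000, w=-0.710000: f=1.543589 → w ← -0.710000 + 0.09·1.543589 = -0.571077
x=0.690000, w=-0.571077: f=1.350035 → w ← -0.571077 + 0.09·1.350035 = -0.449574
x=0.780000, w=-0.449574: f=1.167596 → w ← -0.449574 + 0.09·1.167596 = -0.344490
x=0.870000, w=-0.344490: f=0.995765 → w ← -0.344490 + 0.09·0.995765 = -0.254871
w(0.96) ≈ -0.2549

-0.2549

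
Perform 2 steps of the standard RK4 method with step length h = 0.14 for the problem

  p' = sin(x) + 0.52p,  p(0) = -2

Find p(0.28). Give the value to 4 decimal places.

-2.2726

RK4: k1 = f(x_n, p_n); k2 = f(x_n + h/2, p_n + (h/2)·k1); k3 = f(x_n + h/2, p_n + (h/2)·k2); k4 = f(x_n + h, p_n + h·k3); p_{n+1} = p_n + (h/6)·(k1 + 2k2 + 2k3 + k4).
x=0.000000, p=-2.000000:
  k1 = f(0.000000, -2.000000) = -1.040000
  k2 = f(0.070000, -2.072800) = -1.007913
  k3 = f(0.070000, -2.070554) = -1.006745
  k4 = f(0.140000, -2.140944) = -0.973748
  p ← -2.000000 + (0.14/6)·(k1 + 2k2 + 2k3 + k4) = -2.141005
x=0.140000, p=-2.141005:
  k1 = f(0.140000, -2.141005) = -0.973779
  k2 = f(0.210000, -2.209169) = -0.940308
  k3 = f(0.210000, -2.206826) = -0.939090
  k4 = f(0.280000, -2.272477) = -0.905333
  p ← -2.141005 + (0.14/6)·(k1 + 2k2 + 2k3 + k4) = -2.272556
p(0.28) ≈ -2.2726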